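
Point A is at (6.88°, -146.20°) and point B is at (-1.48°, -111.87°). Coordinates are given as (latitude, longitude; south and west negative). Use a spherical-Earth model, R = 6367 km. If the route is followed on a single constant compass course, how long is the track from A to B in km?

3919 km

Rhumb course C = atan2(Δλ, Δψ) with Δψ = ln[tan(π/4+φ₂/2)/tan(π/4+φ₁/2)] = -0.1462, Δλ = +0.5992 → C = 103.71°
d = R·|Δφ| / |cos C| = 6367·0.14591 / 0.23705 = 3919 km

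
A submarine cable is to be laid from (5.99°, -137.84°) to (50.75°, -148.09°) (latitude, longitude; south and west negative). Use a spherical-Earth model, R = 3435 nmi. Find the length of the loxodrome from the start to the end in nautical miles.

2733 nmi

Δψ = ln[tan(π/4+φ₂/2)/tan(π/4+φ₁/2)] = +0.9265;  Δφ = +0.7812 rad,  Δλ = -0.1789 rad
q = Δφ/Δψ = 0.8432
d = R·√(Δφ² + q²Δλ²) = 3435·0.79564 = 2733 nmi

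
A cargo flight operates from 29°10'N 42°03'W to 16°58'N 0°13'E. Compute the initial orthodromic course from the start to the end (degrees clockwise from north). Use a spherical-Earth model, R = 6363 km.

N = sin Δλ·cos φ₂ = +0.6433;  D = cos φ₁ sin φ₂ − sin φ₁ cos φ₂ cos Δλ = -0.0901
initial course = atan2(N, D) = 97.98°

98.0°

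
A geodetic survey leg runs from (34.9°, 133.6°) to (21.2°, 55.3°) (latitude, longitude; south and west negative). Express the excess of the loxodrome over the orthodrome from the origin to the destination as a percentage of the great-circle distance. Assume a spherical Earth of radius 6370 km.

2.1%

Great circle: σ = 1.2004 rad → d_gc = Rσ = 7646.7 km
Rhumb: Δφ = -0.2391, Δλ = -1.3666, Δψ = -0.2720, q = Δφ/Δψ = 0.8792 → d_rh = R√(Δφ²+q²Δλ²) = 7804.0 km
Excess = (7804.0 − 7646.7) / 7646.7 = 157.3 / 7646.7 = 2.06% ≈ 2.1%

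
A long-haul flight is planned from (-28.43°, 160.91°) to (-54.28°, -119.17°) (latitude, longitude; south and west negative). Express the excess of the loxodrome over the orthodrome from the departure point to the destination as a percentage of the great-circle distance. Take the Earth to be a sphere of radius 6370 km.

Great circle: σ = 1.0743 rad → d_gc = Rσ = 6843.0 km
Rhumb: Δφ = -0.4512, Δλ = +1.3949, Δψ = -0.6146, q = Δφ/Δψ = 0.7341 → d_rh = R√(Δφ²+q²Δλ²) = 7127.5 km
Excess = (7127.5 − 6843.0) / 6843.0 = 284.5 / 6843.0 = 4.16% ≈ 4.2%

4.2%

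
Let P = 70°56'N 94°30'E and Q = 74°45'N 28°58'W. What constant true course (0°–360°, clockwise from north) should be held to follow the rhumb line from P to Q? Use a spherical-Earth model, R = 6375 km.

276.0°

Meridional parts: M(φ₁)=+1.7841, M(φ₂)=+2.0109 → ΔM = +0.2267;  Δλ = -2.1549 rad
tan C = Δλ / ΔM = -9.5046 → C = 276.01°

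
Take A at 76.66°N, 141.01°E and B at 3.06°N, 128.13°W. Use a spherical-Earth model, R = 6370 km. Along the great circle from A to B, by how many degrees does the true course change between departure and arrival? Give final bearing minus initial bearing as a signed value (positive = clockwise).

+78.2°

Initial bearing θ₁ = atan2(sin Δλ cos φ₂, cos φ₁ sin φ₂ − sin φ₁ cos φ₂ cos Δλ) = 88.46°
Final bearing θ₂ = (initial bearing from the destination back to the start) + 180° = 166.65°
Δθ = θ₂ − θ₁ = +78.2°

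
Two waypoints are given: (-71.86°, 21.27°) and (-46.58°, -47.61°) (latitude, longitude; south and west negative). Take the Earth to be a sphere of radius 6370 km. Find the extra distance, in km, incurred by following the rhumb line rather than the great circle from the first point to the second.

210 km

Great circle: cos σ = sin φ₁ sin φ₂ + cos φ₁ cos φ₂ cos Δλ,  σ = 0.6961 rad → d_gc = 4434.2 km
Rhumb line: Δψ = +0.9139, q = Δφ/Δψ = 0.4828, d_rh = R√(Δφ²+q²Δλ²) = 4644.1 km
Excess = 4644.1 − 4434.2 = 209.9 ≈ 210 km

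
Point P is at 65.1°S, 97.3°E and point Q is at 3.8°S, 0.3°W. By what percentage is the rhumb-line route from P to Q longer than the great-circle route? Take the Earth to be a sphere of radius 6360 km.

Great circle: σ = 1.5662 rad → d_gc = Rσ = 9961.3 km
Rhumb: Δφ = +1.0699, Δλ = -1.7034, Δψ = +1.4442, q = Δφ/Δψ = 0.7408 → d_rh = R√(Δφ²+q²Δλ²) = 10522.1 km
Excess = (10522.1 − 9961.3) / 9961.3 = 560.8 / 9961.3 = 5.63% ≈ 5.6%

5.6%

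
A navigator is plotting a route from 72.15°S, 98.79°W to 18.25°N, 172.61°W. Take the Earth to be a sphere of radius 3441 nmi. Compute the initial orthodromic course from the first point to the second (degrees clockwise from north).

N = sin Δλ·cos φ₂ = -0.9121;  D = cos φ₁ sin φ₂ − sin φ₁ cos φ₂ cos Δλ = +0.3479
initial course = atan2(N, D) = 290.88°

290.9°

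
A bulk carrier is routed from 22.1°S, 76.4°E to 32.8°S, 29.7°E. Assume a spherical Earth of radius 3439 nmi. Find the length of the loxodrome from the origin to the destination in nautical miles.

Δψ = ln[tan(π/4+φ₂/2)/tan(π/4+φ₁/2)] = -0.2109;  Δφ = -0.1868 rad,  Δλ = -0.8151 rad
q = Δφ/Δψ = 0.8854
d = R·√(Δφ² + q²Δλ²) = 3439·0.74545 = 2564 nmi

2564 nmi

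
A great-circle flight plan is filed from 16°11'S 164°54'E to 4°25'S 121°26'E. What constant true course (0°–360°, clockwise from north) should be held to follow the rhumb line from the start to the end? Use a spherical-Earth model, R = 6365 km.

Meridional parts: M(φ₁)=-0.2863, M(φ₂)=-0.0772 → ΔM = +0.2091;  Δλ = -0.7586 rad
tan C = Δλ / ΔM = -3.6277 → C = 285.41°

285.4°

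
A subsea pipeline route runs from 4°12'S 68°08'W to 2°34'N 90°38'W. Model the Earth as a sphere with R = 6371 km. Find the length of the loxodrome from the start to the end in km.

2611 km

Rhumb course C = atan2(Δλ, Δψ) with Δψ = ln[tan(π/4+φ₂/2)/tan(π/4+φ₁/2)] = +0.1182, Δλ = -0.3927 → C = 286.75°
d = R·|Δφ| / |cos C| = 6371·0.11810 / 0.28818 = 2611 km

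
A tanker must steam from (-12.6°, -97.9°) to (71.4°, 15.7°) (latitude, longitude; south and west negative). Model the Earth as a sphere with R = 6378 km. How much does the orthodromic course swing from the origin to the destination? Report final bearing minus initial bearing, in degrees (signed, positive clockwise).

+90.5°

At departure: θ₁ = atan2(sin Δλ cos φ₂, cos φ₁ sin φ₂ − sin φ₁ cos φ₂ cos Δλ) = 18.05°
At arrival: θ₂ = atan2(sin Δλ cos φ₁, −cos φ₂ sin φ₁ + sin φ₂ cos φ₁ cos Δλ) = 108.59°
Δθ = θ₂ − θ₁ = +90.5°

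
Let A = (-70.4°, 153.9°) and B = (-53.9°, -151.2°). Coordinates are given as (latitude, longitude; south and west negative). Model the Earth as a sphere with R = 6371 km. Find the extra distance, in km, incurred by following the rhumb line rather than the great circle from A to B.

100 km

Great circle: cos σ = sin φ₁ sin φ₂ + cos φ₁ cos φ₂ cos Δλ,  σ = 0.5057 rad → d_gc = 3222.0 km
Rhumb line: Δψ = +0.6348, q = Δφ/Δψ = 0.4536, d_rh = R√(Δφ²+q²Δλ²) = 3321.9 km
Excess = 3321.9 − 3222.0 = 99.9 ≈ 100 km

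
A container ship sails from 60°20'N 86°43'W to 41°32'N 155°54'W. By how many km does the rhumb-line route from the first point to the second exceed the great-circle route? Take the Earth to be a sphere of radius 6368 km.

200 km

Great circle: cos σ = sin φ₁ sin φ₂ + cos φ₁ cos φ₂ cos Δλ,  σ = 0.7844 rad → d_gc = 4995.1 km
Rhumb line: Δψ = -0.5304, q = Δφ/Δψ = 0.6186, d_rh = R√(Δφ²+q²Δλ²) = 5195.4 km
Excess = 5195.4 − 4995.1 = 200.3 ≈ 200 km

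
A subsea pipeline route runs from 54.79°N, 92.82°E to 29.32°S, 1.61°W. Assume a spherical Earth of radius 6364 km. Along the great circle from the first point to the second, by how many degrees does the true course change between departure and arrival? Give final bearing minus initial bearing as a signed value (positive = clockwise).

-35.6°

Initial bearing θ₁ = atan2(sin Δλ cos φ₂, cos φ₁ sin φ₂ − sin φ₁ cos φ₂ cos Δλ) = 255.35°
Final bearing θ₂ = (initial bearing from the destination back to the start) + 180° = 219.78°
Δθ = θ₂ − θ₁ = -35.6°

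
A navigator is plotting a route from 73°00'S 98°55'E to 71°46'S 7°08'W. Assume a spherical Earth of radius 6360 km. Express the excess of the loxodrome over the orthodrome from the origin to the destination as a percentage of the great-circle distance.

Great circle: σ = 0.4886 rad → d_gc = Rσ = 3107.4 km
Rhumb: Δφ = +0.0215, Δλ = -1.8509, Δψ = +0.0712, q = Δφ/Δψ = 0.3025 → d_rh = R√(Δφ²+q²Δλ²) = 3563.9 km
Excess = (3563.9 − 3107.4) / 3107.4 = 456.5 / 3107.4 = 14.69% ≈ 14.7%

14.7%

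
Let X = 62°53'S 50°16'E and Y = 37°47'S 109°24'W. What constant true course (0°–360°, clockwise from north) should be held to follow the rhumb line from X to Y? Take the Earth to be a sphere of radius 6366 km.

284.3°

Δψ = ln[tan(π/4+φ₂/2)/tan(π/4+φ₁/2)] = +0.7091
Δλ = -2.7867 rad (taken the short way round)
course = atan2(Δλ, Δψ) = 284.28°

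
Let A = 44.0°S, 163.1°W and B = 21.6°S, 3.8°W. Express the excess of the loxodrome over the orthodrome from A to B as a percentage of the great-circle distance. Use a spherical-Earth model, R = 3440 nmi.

Great circle: σ = 1.9497 rad → d_gc = Rσ = 6707.1 nmi
Rhumb: Δφ = +0.3910, Δλ = +2.7803, Δψ = +0.4707, q = Δφ/Δψ = 0.8307 → d_rh = R√(Δφ²+q²Δλ²) = 8057.7 nmi
Excess = (8057.7 − 6707.1) / 6707.1 = 1350.6 / 6707.1 = 20.14% ≈ 20.1%

20.1%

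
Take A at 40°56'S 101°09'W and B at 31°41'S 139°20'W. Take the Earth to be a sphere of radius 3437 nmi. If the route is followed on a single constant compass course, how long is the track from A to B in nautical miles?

Rhumb course C = atan2(Δλ, Δψ) with Δψ = ln[tan(π/4+φ₂/2)/tan(π/4+φ₁/2)] = +0.2008, Δλ = -0.6664 → C = 286.77°
d = R·|Δφ| / |cos C| = 3437·0.16144 / 0.28849 = 1923 nmi

1923 nmi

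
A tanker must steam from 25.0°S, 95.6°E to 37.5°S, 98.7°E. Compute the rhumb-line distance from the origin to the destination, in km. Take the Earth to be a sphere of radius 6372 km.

1421 km

Rhumb course C = atan2(Δλ, Δψ) with Δψ = ln[tan(π/4+φ₂/2)/tan(π/4+φ₁/2)] = -0.2561, Δλ = +0.0541 → C = 168.07°
d = R·|Δφ| / |cos C| = 6372·0.21817 / 0.97840 = 1421 km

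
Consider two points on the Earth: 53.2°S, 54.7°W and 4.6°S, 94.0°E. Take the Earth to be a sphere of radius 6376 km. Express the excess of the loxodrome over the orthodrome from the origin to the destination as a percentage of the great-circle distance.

14.0%

Great circle: σ = 2.0331 rad → d_gc = Rσ = 12962.8 km
Rhumb: Δφ = +0.8482, Δλ = +2.5953, Δψ = +1.0203, q = Δφ/Δψ = 0.8314 → d_rh = R√(Δφ²+q²Δλ²) = 14782.2 km
Excess = (14782.2 − 12962.8) / 12962.8 = 1819.4 / 12962.8 = 14.04% ≈ 14.0%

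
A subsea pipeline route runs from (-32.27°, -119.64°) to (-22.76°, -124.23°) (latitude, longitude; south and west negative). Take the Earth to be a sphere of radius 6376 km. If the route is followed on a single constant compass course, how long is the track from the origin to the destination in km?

Δψ = ln[tan(π/4+φ₂/2)/tan(π/4+φ₁/2)] = +0.1875;  Δφ = +0.1660 rad,  Δλ = -0.0801 rad
q = Δφ/Δψ = 0.8853
d = R·√(Δφ² + q²Δλ²) = 6376·0.18050 = 1151 km

1151 km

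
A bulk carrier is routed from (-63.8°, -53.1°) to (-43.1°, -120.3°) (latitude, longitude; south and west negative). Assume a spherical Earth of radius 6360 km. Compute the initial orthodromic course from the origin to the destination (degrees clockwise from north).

265.9°

N = sin Δλ·cos φ₂ = -0.6731;  D = cos φ₁ sin φ₂ − sin φ₁ cos φ₂ cos Δλ = -0.0478
initial course = atan2(N, D) = 265.94°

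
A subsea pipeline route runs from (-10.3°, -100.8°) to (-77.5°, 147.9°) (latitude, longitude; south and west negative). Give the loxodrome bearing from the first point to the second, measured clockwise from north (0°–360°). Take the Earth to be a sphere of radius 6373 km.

223.7°

Δψ = ln[tan(π/4+φ₂/2)/tan(π/4+φ₁/2)] = -2.0309
Δλ = -1.9426 rad (taken the short way round)
course = atan2(Δλ, Δψ) = 223.73°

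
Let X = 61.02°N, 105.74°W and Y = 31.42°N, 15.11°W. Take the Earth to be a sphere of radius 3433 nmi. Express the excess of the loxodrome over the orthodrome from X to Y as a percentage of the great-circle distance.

Great circle: σ = 1.1024 rad → d_gc = Rσ = 3784.4 nmi
Rhumb: Δφ = -0.5166, Δλ = +1.5818, Δψ = -0.7750, q = Δφ/Δψ = 0.6666 → d_rh = R√(Δφ²+q²Δλ²) = 4031.0 nmi
Excess = (4031.0 − 3784.4) / 3784.4 = 246.6 / 3784.4 = 6.52% ≈ 6.5%

6.5%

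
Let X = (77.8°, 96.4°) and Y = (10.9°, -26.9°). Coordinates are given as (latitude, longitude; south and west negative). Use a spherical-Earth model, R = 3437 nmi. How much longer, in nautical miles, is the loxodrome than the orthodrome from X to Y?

Great circle: cos σ = sin φ₁ sin φ₂ + cos φ₁ cos φ₂ cos Δλ,  σ = 1.4998 rad → d_gc = 5155.0 nmi
Rhumb line: Δψ = -2.0448, q = Δφ/Δψ = 0.5710, d_rh = R√(Δφ²+q²Δλ²) = 5826.1 nmi
Excess = 5826.1 − 5155.0 = 671.1 ≈ 671 nmi

671 nmi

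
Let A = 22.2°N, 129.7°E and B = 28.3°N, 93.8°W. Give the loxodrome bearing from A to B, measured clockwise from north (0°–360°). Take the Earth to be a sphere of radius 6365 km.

Δψ = ln[tan(π/4+φ₂/2)/tan(π/4+φ₁/2)] = +0.1178
Δλ = +2.3824 rad (taken the short way round)
course = atan2(Δλ, Δψ) = 87.17°

87.2°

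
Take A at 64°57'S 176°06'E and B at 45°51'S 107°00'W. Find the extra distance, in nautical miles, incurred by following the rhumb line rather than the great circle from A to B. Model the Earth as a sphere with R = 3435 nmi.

Great circle: cos σ = sin φ₁ sin φ₂ + cos φ₁ cos φ₂ cos Δλ,  σ = 0.7715 rad → d_gc = 2650.1 nmi
Rhumb line: Δψ = +0.6019, q = Δφ/Δψ = 0.5539, d_rh = R√(Δφ²+q²Δλ²) = 2798.5 nmi
Excess = 2798.5 − 2650.1 = 148.4 ≈ 148 nmi

148 nmi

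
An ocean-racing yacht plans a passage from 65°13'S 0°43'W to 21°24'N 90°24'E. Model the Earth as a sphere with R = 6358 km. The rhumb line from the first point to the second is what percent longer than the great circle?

2.9%

Great circle: σ = 1.9165 rad → d_gc = Rσ = 12185.2 km
Rhumb: Δφ = +1.5117, Δλ = +1.5903, Δψ = +1.8979, q = Δφ/Δψ = 0.7965 → d_rh = R√(Δφ²+q²Δλ²) = 12539.8 km
Excess = (12539.8 − 12185.2) / 12185.2 = 354.6 / 12185.2 = 2.91% ≈ 2.9%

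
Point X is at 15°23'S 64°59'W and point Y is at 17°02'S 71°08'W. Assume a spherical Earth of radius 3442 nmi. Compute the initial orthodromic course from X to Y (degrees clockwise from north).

N = sin Δλ·cos φ₂ = -0.1024;  D = cos φ₁ sin φ₂ − sin φ₁ cos φ₂ cos Δλ = -0.0303
initial course = atan2(N, D) = 253.55°

253.5°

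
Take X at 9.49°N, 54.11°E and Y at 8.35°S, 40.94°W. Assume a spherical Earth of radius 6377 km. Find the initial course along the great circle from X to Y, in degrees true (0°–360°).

θ = atan2( sin Δλ·cos φ₂ ,  cos φ₁ sin φ₂ − sin φ₁ cos φ₂ cos Δλ )
  = atan2(-0.9856, -0.1289) = 262.55°

262.6°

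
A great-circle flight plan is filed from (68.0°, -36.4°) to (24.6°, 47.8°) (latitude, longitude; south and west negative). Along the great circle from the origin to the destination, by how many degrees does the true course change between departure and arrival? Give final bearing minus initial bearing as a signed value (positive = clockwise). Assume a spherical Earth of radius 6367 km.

Initial bearing θ₁ = atan2(sin Δλ cos φ₂, cos φ₁ sin φ₂ − sin φ₁ cos φ₂ cos Δλ) = 85.53°
Final bearing θ₂ = (initial bearing from the destination back to the start) + 180° = 155.75°
Δθ = θ₂ − θ₁ = +70.2°

+70.2°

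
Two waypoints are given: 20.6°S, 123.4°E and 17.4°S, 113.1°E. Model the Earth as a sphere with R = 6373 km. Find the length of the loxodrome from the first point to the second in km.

1140 km

Rhumb course C = atan2(Δλ, Δψ) with Δψ = ln[tan(π/4+φ₂/2)/tan(π/4+φ₁/2)] = +0.0591, Δλ = -0.1798 → C = 288.19°
d = R·|Δφ| / |cos C| = 6373·0.05585 / 0.31221 = 1140 km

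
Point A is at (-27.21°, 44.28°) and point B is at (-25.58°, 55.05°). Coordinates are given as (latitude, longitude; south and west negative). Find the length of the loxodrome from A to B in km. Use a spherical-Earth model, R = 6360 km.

Rhumb course C = atan2(Δλ, Δψ) with Δψ = ln[tan(π/4+φ₂/2)/tan(π/4+φ₁/2)] = +0.0318, Δλ = +0.1880 → C = 80.41°
d = R·|Δφ| / |cos C| = 6360·0.02845 / 0.16661 = 1086 km

1086 km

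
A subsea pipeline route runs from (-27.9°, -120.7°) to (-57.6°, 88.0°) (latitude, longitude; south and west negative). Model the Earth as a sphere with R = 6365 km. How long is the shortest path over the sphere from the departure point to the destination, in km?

cos σ = sin φ₁ sin φ₂ + cos φ₁ cos φ₂ cos Δλ
      = sin(-27.90°)sin(-57.60°) + cos(-27.90°)cos(-57.60°)cos(-151.30°) = -0.0203
σ = 91.162° → d = Rσ = 6365·1.59108 = 10127 km

10127 km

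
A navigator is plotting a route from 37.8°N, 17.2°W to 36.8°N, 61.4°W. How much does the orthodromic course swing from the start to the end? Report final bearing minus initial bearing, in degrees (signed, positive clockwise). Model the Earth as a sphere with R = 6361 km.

-27.6°

Initial bearing θ₁ = atan2(sin Δλ cos φ₂, cos φ₁ sin φ₂ − sin φ₁ cos φ₂ cos Δλ) = 282.28°
Final bearing θ₂ = (initial bearing from the destination back to the start) + 180° = 254.63°
Δθ = θ₂ − θ₁ = -27.6°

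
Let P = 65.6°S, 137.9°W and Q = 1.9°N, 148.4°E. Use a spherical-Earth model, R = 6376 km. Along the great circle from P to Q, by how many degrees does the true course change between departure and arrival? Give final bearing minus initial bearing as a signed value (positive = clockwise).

At departure: θ₁ = atan2(sin Δλ cos φ₂, cos φ₁ sin φ₂ − sin φ₁ cos φ₂ cos Δλ) = 285.67°
At arrival: θ₂ = atan2(sin Δλ cos φ₁, −cos φ₂ sin φ₁ + sin φ₂ cos φ₁ cos Δλ) = 336.55°
Δθ = θ₂ − θ₁ = +50.9°

+50.9°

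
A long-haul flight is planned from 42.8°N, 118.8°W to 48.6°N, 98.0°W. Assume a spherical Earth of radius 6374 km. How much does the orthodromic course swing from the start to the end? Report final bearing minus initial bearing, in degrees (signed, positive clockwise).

+15.0°

Initial bearing θ₁ = atan2(sin Δλ cos φ₂, cos φ₁ sin φ₂ − sin φ₁ cos φ₂ cos Δλ) = 60.97°
Final bearing θ₂ = (initial bearing from the destination back to the start) + 180° = 75.95°
Δθ = θ₂ − θ₁ = +15.0°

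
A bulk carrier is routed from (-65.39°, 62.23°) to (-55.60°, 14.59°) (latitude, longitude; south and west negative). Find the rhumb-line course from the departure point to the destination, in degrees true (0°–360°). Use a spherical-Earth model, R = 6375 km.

292.8°

Meridional parts: M(φ₁)=-1.5227, M(φ₂)=-1.1726 → ΔM = +0.3500;  Δλ = -0.8315 rad
tan C = Δλ / ΔM = -2.3753 → C = 292.83°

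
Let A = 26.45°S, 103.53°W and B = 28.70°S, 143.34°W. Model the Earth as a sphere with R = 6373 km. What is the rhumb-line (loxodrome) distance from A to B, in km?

3933 km

Rhumb course C = atan2(Δλ, Δψ) with Δψ = ln[tan(π/4+φ₂/2)/tan(π/4+φ₁/2)] = -0.0443, Δλ = -0.6948 → C = 266.35°
d = R·|Δφ| / |cos C| = 6373·0.03927 / 0.06364 = 3933 km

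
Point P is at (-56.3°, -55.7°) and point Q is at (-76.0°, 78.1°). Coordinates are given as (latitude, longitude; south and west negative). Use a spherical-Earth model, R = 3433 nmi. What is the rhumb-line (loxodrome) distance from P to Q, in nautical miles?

3273 nmi

Δψ = ln[tan(π/4+φ₂/2)/tan(π/4+φ₁/2)] = -0.9029;  Δφ = -0.3438 rad,  Δλ = +2.3353 rad
q = Δφ/Δψ = 0.3808
d = R·√(Δφ² + q²Δλ²) = 3433·0.95346 = 3273 nmi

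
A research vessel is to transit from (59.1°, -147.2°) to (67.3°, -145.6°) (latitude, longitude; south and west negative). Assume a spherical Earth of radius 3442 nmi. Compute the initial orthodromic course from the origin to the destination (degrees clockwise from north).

4.3°

N = sin Δλ·cos φ₂ = +0.0108;  D = cos φ₁ sin φ₂ − sin φ₁ cos φ₂ cos Δλ = +0.1428
initial course = atan2(N, D) = 4.32°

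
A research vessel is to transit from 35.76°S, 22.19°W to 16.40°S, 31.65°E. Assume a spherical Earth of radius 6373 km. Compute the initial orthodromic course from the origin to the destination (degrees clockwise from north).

82.5°

N = sin Δλ·cos φ₂ = +0.7745;  D = cos φ₁ sin φ₂ − sin φ₁ cos φ₂ cos Δλ = +0.1017
initial course = atan2(N, D) = 82.52°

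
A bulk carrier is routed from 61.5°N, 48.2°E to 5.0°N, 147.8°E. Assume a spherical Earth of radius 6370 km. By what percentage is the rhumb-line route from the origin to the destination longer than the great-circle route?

Great circle: σ = 1.5735 rad → d_gc = Rσ = 10023.0 km
Rhumb: Δφ = -0.9861, Δλ = +1.7383, Δψ = -1.2832, q = Δφ/Δψ = 0.7685 → d_rh = R√(Δφ²+q²Δλ²) = 10577.0 km
Excess = (10577.0 − 10023.0) / 10023.0 = 554.0 / 10023.0 = 5.53% ≈ 5.5%

5.5%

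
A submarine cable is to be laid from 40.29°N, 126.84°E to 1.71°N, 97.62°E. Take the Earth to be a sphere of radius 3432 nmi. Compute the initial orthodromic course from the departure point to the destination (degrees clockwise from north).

222.0°

θ = atan2( sin Δλ·cos φ₂ ,  cos φ₁ sin φ₂ − sin φ₁ cos φ₂ cos Δλ )
  = atan2(-0.4879, -0.5414) = 222.03°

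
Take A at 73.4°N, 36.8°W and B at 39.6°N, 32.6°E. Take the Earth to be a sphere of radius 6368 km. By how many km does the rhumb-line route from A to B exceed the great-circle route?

236 km

Great circle: cos σ = sin φ₁ sin φ₂ + cos φ₁ cos φ₂ cos Δλ,  σ = 0.8116 rad → d_gc = 5168.5 km
Rhumb line: Δψ = -1.1711, q = Δφ/Δψ = 0.5037, d_rh = R√(Δφ²+q²Δλ²) = 5404.5 km
Excess = 5404.5 − 5168.5 = 236.0 ≈ 236 km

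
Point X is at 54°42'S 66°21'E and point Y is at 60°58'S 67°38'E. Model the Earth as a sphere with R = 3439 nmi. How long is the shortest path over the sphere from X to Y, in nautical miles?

378 nmi

cos σ = sin φ₁ sin φ₂ + cos φ₁ cos φ₂ cos Δλ
      = sin(-54.70°)sin(-60.97°) + cos(-54.70°)cos(-60.97°)cos(1.28°) = 0.9940
σ = 6.303° → d = Rσ = 3439·0.11002 = 378 nmi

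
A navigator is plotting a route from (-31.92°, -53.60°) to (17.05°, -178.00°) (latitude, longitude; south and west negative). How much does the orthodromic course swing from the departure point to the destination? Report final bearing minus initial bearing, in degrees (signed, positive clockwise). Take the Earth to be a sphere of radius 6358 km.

Initial bearing θ₁ = atan2(sin Δλ cos φ₂, cos φ₁ sin φ₂ − sin φ₁ cos φ₂ cos Δλ) = 267.33°
Final bearing θ₂ = (initial bearing from the destination back to the start) + 180° = 297.52°
Δθ = θ₂ − θ₁ = +30.2°

+30.2°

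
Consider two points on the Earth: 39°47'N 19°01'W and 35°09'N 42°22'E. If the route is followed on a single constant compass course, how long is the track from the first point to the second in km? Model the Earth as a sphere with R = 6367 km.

5435 km

Rhumb course C = atan2(Δλ, Δψ) with Δψ = ln[tan(π/4+φ₂/2)/tan(π/4+φ₁/2)] = -0.1019, Δλ = +1.0713 → C = 95.44°
d = R·|Δφ| / |cos C| = 6367·0.08087 / 0.09473 = 5435 km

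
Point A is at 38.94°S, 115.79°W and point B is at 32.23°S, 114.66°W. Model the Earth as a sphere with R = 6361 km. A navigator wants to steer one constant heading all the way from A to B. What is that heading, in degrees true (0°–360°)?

Δψ = ln[tan(π/4+φ₂/2)/tan(π/4+φ₁/2)] = +0.1442
Δλ = +0.0197 rad (taken the short way round)
course = atan2(Δλ, Δψ) = 7.79°

7.8°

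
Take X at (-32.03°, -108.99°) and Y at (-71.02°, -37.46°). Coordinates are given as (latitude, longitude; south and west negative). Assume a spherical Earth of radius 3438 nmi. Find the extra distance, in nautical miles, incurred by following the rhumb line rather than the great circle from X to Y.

Great circle: cos σ = sin φ₁ sin φ₂ + cos φ₁ cos φ₂ cos Δλ,  σ = 0.9411 rad → d_gc = 3235.6 nmi
Rhumb line: Δψ = -1.1981, q = Δφ/Δψ = 0.5680, d_rh = R√(Δφ²+q²Δλ²) = 3378.8 nmi
Excess = 3378.8 − 3235.6 = 143.2 ≈ 143 nmi

143 nmi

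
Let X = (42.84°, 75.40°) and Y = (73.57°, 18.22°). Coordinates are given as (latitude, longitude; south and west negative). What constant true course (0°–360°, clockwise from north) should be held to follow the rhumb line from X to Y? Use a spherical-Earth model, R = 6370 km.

Meridional parts: M(φ₁)=+0.8290, M(φ₂)=+1.9354 → ΔM = +1.1064;  Δλ = -0.9980 rad
tan C = Δλ / ΔM = -0.9020 → C = 317.95°

317.9°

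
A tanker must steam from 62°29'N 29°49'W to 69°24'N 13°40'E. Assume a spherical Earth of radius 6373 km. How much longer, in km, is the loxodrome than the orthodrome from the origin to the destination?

Great circle: cos σ = sin φ₁ sin φ₂ + cos φ₁ cos φ₂ cos Δλ,  σ = 0.3235 rad → d_gc = 2062.0 km
Rhumb line: Δψ = +0.2981, q = Δφ/Δψ = 0.4049, d_rh = R√(Δφ²+q²Δλ²) = 2104.1 km
Excess = 2104.1 − 2062.0 = 42.1 ≈ 42 km

42 km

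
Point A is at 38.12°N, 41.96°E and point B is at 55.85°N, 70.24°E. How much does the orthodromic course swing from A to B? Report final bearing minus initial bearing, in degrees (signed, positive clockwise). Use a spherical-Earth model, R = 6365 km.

At departure: θ₁ = atan2(sin Δλ cos φ₂, cos φ₁ sin φ₂ − sin φ₁ cos φ₂ cos Δλ) = 37.56°
At arrival: θ₂ = atan2(sin Δλ cos φ₁, −cos φ₂ sin φ₁ + sin φ₂ cos φ₁ cos Δλ) = 58.68°
Δθ = θ₂ − θ₁ = +21.1°

+21.1°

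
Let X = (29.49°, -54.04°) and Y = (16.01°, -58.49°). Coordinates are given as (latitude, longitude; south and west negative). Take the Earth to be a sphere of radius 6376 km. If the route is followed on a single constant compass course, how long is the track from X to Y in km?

Rhumb course C = atan2(Δλ, Δψ) with Δψ = ln[tan(π/4+φ₂/2)/tan(π/4+φ₁/2)] = -0.2559, Δλ = -0.0777 → C = 196.88°
d = R·|Δφ| / |cos C| = 6376·0.23527 / 0.95690 = 1568 km

1568 km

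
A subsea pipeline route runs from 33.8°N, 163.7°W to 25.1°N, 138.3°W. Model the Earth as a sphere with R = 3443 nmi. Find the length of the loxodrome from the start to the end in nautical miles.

Rhumb course C = atan2(Δλ, Δψ) with Δψ = ln[tan(π/4+φ₂/2)/tan(π/4+φ₁/2)] = -0.1747, Δλ = +0.4433 → C = 111.50°
d = R·|Δφ| / |cos C| = 3443·0.15184 / 0.36655 = 1426 nmi

1426 nmi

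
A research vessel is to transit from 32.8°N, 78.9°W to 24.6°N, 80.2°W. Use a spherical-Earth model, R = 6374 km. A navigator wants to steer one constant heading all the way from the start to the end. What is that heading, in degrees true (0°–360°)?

Meridional parts: M(φ₁)=+0.6066, M(φ₂)=+0.4432 → ΔM = -0.1634;  Δλ = -0.0227 rad
tan C = Δλ / ΔM = +0.1389 → C = 187.91°

187.9°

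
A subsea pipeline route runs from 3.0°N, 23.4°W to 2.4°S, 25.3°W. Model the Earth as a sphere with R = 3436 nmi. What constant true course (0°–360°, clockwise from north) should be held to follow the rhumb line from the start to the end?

Meridional parts: M(φ₁)=+0.0524, M(φ₂)=-0.0419 → ΔM = -0.0943;  Δλ = -0.0332 rad
tan C = Δλ / ΔM = +0.3517 → C = 199.38°

199.4°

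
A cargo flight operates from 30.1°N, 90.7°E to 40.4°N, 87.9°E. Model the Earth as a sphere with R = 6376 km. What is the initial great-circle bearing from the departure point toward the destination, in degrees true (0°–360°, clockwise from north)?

348.3°

N = sin Δλ·cos φ₂ = -0.0372;  D = cos φ₁ sin φ₂ − sin φ₁ cos φ₂ cos Δλ = +0.1793
initial course = atan2(N, D) = 348.28°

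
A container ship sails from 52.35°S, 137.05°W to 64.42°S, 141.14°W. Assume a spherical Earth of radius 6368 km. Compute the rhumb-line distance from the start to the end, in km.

1362 km

Rhumb course C = atan2(Δλ, Δψ) with Δψ = ln[tan(π/4+φ₂/2)/tan(π/4+φ₁/2)] = -0.4066, Δλ = -0.0714 → C = 189.96°
d = R·|Δφ| / |cos C| = 6368·0.21066 / 0.98494 = 1362 km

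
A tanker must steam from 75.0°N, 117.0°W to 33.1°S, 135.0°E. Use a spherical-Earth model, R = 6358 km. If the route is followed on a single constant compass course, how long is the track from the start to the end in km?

Δψ = ln[tan(π/4+φ₂/2)/tan(π/4+φ₁/2)] = -2.6404;  Δφ = -1.8867 rad,  Δλ = -1.8850 rad
q = Δφ/Δψ = 0.7146
d = R·√(Δφ² + q²Δλ²) = 6358·2.31814 = 14739 km

14739 km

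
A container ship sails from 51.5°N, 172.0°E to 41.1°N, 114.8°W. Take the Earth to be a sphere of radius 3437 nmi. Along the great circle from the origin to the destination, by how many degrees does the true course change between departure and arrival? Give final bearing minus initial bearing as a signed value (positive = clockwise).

+56.7°

At departure: θ₁ = atan2(sin Δλ cos φ₂, cos φ₁ sin φ₂ − sin φ₁ cos φ₂ cos Δλ) = 71.69°
At arrival: θ₂ = atan2(sin Δλ cos φ₁, −cos φ₂ sin φ₁ + sin φ₂ cos φ₁ cos Δλ) = 128.35°
Δθ = θ₂ − θ₁ = +56.7°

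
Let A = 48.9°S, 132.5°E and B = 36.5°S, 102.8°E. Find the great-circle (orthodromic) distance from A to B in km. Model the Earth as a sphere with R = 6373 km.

cos σ = sin φ₁ sin φ₂ + cos φ₁ cos φ₂ cos Δλ
      = sin(-48.90°)sin(-36.50°) + cos(-48.90°)cos(-36.50°)cos(-29.70°) = 0.9073
σ = 24.872° → d = Rσ = 6373·0.43409 = 2766 km

2766 km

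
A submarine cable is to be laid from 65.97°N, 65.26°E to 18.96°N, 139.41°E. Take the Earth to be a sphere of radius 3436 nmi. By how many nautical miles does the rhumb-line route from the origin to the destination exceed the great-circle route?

152 nmi

Great circle: cos σ = sin φ₁ sin φ₂ + cos φ₁ cos φ₂ cos Δλ,  σ = 1.1572 rad → d_gc = 3976.0 nmi
Rhumb line: Δψ = -1.2101, q = Δφ/Δψ = 0.6780, d_rh = R√(Δφ²+q²Δλ²) = 4127.6 nmi
Excess = 4127.6 − 3976.0 = 151.6 ≈ 152 nmi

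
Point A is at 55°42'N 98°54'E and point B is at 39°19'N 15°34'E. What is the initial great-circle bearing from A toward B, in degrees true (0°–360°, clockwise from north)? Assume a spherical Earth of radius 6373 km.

θ = atan2( sin Δλ·cos φ₂ ,  cos φ₁ sin φ₂ − sin φ₁ cos φ₂ cos Δλ )
  = atan2(-0.7684, +0.2829) = 290.21°

290.2°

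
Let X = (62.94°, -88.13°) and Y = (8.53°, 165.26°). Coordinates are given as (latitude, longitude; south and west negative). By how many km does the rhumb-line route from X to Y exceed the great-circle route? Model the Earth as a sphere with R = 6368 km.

717 km

Great circle: cos σ = sin φ₁ sin φ₂ + cos φ₁ cos φ₂ cos Δλ,  σ = 1.5673 rad → d_gc = 9980.6 km
Rhumb line: Δψ = -1.2751, q = Δφ/Δψ = 0.7448, d_rh = R√(Δφ²+q²Δλ²) = 10698.0 km
Excess = 10698.0 − 9980.6 = 717.4 ≈ 717 km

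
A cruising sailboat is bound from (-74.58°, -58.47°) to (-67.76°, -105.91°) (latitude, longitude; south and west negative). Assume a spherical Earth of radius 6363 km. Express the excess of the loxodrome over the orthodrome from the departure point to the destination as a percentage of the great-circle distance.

Great circle: σ = 0.2825 rad → d_gc = Rσ = 1797.7 km
Rhumb: Δφ = +0.1190, Δλ = -0.8280, Δψ = +0.3728, q = Δφ/Δψ = 0.3193 → d_rh = R√(Δφ²+q²Δλ²) = 1844.7 km
Excess = (1844.7 − 1797.7) / 1797.7 = 47.0 / 1797.7 = 2.61% ≈ 2.6%

2.6%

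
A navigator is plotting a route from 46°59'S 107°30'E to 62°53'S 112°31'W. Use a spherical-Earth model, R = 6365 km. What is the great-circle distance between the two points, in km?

7291 km

cos σ = sin φ₁ sin φ₂ + cos φ₁ cos φ₂ cos Δλ
      = sin(-46.98°)sin(-62.88°) + cos(-46.98°)cos(-62.88°)cos(139.98°) = 0.4126
σ = 65.629° → d = Rσ = 6365·1.14545 = 7291 km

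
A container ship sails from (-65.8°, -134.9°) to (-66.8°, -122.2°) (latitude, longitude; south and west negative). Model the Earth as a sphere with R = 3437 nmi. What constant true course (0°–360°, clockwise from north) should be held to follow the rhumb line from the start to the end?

Δψ = ln[tan(π/4+φ₂/2)/tan(π/4+φ₁/2)] = -0.0434
Δλ = +0.2217 rad (taken the short way round)
course = atan2(Δλ, Δψ) = 101.09°

101.1°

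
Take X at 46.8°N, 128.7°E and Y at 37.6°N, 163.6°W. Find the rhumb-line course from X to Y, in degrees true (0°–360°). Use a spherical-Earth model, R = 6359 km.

100.4°

Meridional parts: M(φ₁)=+0.9265, M(φ₂)=+0.7092 → ΔM = -0.2174;  Δλ = +1.1816 rad
tan C = Δλ / ΔM = -5.4358 → C = 100.42°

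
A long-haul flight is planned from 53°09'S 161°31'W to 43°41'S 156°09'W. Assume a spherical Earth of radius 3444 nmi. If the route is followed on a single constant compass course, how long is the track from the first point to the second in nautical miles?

608 nmi

Δψ = ln[tan(π/4+φ₂/2)/tan(π/4+φ₁/2)] = +0.2500;  Δφ = +0.1652 rad,  Δλ = +0.0937 rad
q = Δφ/Δψ = 0.6610
d = R·√(Δφ² + q²Δλ²) = 3444·0.17644 = 608 nmi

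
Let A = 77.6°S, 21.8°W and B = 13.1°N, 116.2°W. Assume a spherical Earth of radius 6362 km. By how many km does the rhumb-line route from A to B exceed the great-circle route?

618 km

Great circle: cos σ = sin φ₁ sin φ₂ + cos φ₁ cos φ₂ cos Δλ,  σ = 1.8105 rad → d_gc = 11518.4 km
Rhumb line: Δψ = +2.4504, q = Δφ/Δψ = 0.6460, d_rh = R√(Δφ²+q²Δλ²) = 12136.0 km
Excess = 12136.0 − 11518.4 = 617.6 ≈ 618 km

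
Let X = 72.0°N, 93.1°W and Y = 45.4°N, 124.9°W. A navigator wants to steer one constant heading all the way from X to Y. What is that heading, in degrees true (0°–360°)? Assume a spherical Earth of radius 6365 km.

210.3°

Meridional parts: M(φ₁)=+1.8427, M(φ₂)=+0.8913 → ΔM = -0.9514;  Δλ = -0.5550 rad
tan C = Δλ / ΔM = +0.5833 → C = 210.26°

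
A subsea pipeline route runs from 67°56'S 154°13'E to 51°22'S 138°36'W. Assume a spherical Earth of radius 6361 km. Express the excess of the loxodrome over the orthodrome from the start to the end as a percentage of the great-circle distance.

Great circle: σ = 0.6183 rad → d_gc = Rσ = 3932.7 km
Rhumb: Δφ = +0.2891, Δλ = +1.1726, Δψ = +0.5865, q = Δφ/Δψ = 0.4930 → d_rh = R√(Δφ²+q²Δλ²) = 4111.4 km
Excess = (4111.4 − 3932.7) / 3932.7 = 178.7 / 3932.7 = 4.54% ≈ 4.5%

4.5%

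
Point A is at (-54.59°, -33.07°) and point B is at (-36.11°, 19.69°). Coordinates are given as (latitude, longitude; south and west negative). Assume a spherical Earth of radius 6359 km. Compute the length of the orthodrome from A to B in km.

4464 km

Haversine: a = sin²(Δφ/2)+cos φ₁ cos φ₂ sin²(Δλ/2) = 0.11820;  σ = 2·atan2(√a,√(1−a))
σ = 40.217° → d = Rσ = 6359·0.70192 = 4464 km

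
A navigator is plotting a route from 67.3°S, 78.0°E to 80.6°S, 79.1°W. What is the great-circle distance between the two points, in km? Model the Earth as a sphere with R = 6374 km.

cos σ = sin φ₁ sin φ₂ + cos φ₁ cos φ₂ cos Δλ
      = sin(-67.30°)sin(-80.60°) + cos(-67.30°)cos(-80.60°)cos(-157.10°) = 0.8521
σ = 31.560° → d = Rσ = 6374·0.55083 = 3511 km

3511 km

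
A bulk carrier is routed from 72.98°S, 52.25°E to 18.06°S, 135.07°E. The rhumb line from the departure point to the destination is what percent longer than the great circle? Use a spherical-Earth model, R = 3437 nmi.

Great circle: σ = 1.2332 rad → d_gc = Rσ = 4238.5 nmi
Rhumb: Δφ = +0.9585, Δλ = +1.4455, Δψ = +1.5790, q = Δφ/Δψ = 0.6070 → d_rh = R√(Δφ²+q²Δλ²) = 4466.4 nmi
Excess = (4466.4 − 4238.5) / 4238.5 = 227.9 / 4238.5 = 5.38% ≈ 5.4%

5.4%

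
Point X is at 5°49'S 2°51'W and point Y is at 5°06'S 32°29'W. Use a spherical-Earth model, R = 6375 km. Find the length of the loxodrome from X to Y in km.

Δψ = ln[tan(π/4+φ₂/2)/tan(π/4+φ₁/2)] = +0.0126;  Δφ = +0.0125 rad,  Δλ = -0.5172 rad
q = Δφ/Δψ = 0.9955
d = R·√(Δφ² + q²Δλ²) = 6375·0.51500 = 3283 km

3283 km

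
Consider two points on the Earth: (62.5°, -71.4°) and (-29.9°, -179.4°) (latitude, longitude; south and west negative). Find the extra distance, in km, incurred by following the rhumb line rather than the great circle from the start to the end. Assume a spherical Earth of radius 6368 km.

432 km

Great circle: cos σ = sin φ₁ sin φ₂ + cos φ₁ cos φ₂ cos Δλ,  σ = 2.1723 rad → d_gc = 13833.03 km
Rhumb line: Δψ = -1.9550, q = Δφ/Δψ = 0.8249, d_rh = R√(Δφ²+q²Δλ²) = 14265.50 km
Excess = 14265.50 − 13833.03 = 432.47 ≈ 432 km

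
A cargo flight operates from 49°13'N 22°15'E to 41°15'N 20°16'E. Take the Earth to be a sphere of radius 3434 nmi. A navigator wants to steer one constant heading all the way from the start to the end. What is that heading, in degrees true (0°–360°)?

Δψ = ln[tan(π/4+φ₂/2)/tan(π/4+φ₁/2)] = -0.1979
Δλ = -0.0346 rad (taken the short way round)
course = atan2(Δλ, Δψ) = 189.92°

189.9°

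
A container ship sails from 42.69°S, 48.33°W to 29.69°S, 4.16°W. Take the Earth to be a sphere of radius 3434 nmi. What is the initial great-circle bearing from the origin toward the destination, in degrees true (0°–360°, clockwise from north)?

N = sin Δλ·cos φ₂ = +0.6053;  D = cos φ₁ sin φ₂ − sin φ₁ cos φ₂ cos Δλ = +0.0584
initial course = atan2(N, D) = 84.49°

84.5°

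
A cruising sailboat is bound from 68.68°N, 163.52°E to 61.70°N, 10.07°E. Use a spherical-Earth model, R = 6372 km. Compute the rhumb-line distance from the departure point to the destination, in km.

Δψ = ln[tan(π/4+φ₂/2)/tan(π/4+φ₁/2)] = -0.2922;  Δφ = -0.1218 rad,  Δλ = -2.6782 rad
q = Δφ/Δψ = 0.4169
d = R·√(Δφ² + q²Δλ²) = 6372·1.12319 = 7157 km

7157 km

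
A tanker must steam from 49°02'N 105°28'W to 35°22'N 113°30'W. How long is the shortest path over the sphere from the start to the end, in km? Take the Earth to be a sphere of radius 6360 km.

1652 km

cos σ = sin φ₁ sin φ₂ + cos φ₁ cos φ₂ cos Δλ
      = sin(49.03°)sin(35.37°) + cos(49.03°)cos(35.37°)cos(-8.03°) = 0.9664
σ = 14.886° → d = Rσ = 6360·0.25980 = 1652 km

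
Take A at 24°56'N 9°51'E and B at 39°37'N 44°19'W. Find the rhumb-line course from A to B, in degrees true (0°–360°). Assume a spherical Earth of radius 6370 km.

Meridional parts: M(φ₁)=+0.4496, M(φ₂)=+0.7542 → ΔM = +0.3046;  Δλ = -0.9454 rad
tan C = Δλ / ΔM = -3.1036 → C = 287.86°

287.9°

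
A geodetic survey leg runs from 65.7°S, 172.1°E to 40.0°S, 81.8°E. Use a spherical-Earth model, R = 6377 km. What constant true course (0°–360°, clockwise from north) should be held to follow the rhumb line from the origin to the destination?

Δψ = ln[tan(π/4+φ₂/2)/tan(π/4+φ₁/2)] = +0.7728
Δλ = -1.5760 rad (taken the short way round)
course = atan2(Δλ, Δψ) = 296.12°

296.1°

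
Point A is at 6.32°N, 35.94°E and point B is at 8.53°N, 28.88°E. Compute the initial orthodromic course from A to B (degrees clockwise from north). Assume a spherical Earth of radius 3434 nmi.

288.0°

θ = atan2( sin Δλ·cos φ₂ ,  cos φ₁ sin φ₂ − sin φ₁ cos φ₂ cos Δλ )
  = atan2(-0.1215, +0.0394) = 287.95°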